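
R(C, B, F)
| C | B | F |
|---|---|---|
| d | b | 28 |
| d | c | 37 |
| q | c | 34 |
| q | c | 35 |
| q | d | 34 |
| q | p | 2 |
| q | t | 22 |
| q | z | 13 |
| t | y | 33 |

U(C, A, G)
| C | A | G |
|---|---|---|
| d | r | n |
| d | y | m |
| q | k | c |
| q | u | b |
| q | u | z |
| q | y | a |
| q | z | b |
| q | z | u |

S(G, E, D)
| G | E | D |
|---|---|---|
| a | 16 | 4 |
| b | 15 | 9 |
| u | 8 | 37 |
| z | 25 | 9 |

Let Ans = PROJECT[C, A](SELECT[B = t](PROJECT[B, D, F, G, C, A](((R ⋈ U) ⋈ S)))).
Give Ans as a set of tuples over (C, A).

R ⋈ U (natural join on C): {(d, b, 28, r, n), (d, b, 28, y, m), (d, c, 37, r, n), (d, c, 37, y, m), (q, c, 34, k, c), (q, c, 34, u, b), (q, c, 34, u, z), (q, c, 34, y, a), (q, c, 34, z, b), (q, c, 34, z, u), (q, c, 35, k, c), (q, c, 35, u, b), (q, c, 35, u, z), (q, c, 35, y, a), (q, c, 35, z, b), (q, c, 35, z, u), (q, d, 34, k, c), (q, d, 34, u, b), (q, d, 34, u, z), (q, d, 34, y, a), (q, d, 34, z, b), (q, d, 34, z, u), (q, p, 2, k, c), (q, p, 2, u, b), (q, p, 2, u, z), (q, p, 2, y, a), (q, p, 2, z, b), (q, p, 2, z, u), (q, t, 22, k, c), (q, t, 22, u, b), (q, t, 22, u, z), (q, t, 22, y, a), (q, t, 22, z, b), (q, t, 22, z, u), (q, z, 13, k, c), (q, z, 13, u, b), (q, z, 13, u, z), (q, z, 13, y, a), (q, z, 13, z, b), (q, z, 13, z, u)}
(R ⋈ U) ⋈ S (natural join on G): {(q, c, 34, u, b, 15, 9), (q, c, 34, u, z, 25, 9), (q, c, 34, y, a, 16, 4), (q, c, 34, z, b, 15, 9), (q, c, 34, z, u, 8, 37), (q, c, 35, u, b, 15, 9), (q, c, 35, u, z, 25, 9), (q, c, 35, y, a, 16, 4), (q, c, 35, z, b, 15, 9), (q, c, 35, z, u, 8, 37), (q, d, 34, u, b, 15, 9), (q, d, 34, u, z, 25, 9), (q, d, 34, y, a, 16, 4), (q, d, 34, z, b, 15, 9), (q, d, 34, z, u, 8, 37), (q, p, 2, u, b, 15, 9), (q, p, 2, u, z, 25, 9), (q, p, 2, y, a, 16, 4), (q, p, 2, z, b, 15, 9), (q, p, 2, z, u, 8, 37), (q, t, 22, u, b, 15, 9), (q, t, 22, u, z, 25, 9), (q, t, 22, y, a, 16, 4), (q, t, 22, z, b, 15, 9), (q, t, 22, z, u, 8, 37), (q, z, 13, u, b, 15, 9), (q, z, 13, u, z, 25, 9), (q, z, 13, y, a, 16, 4), (q, z, 13, z, b, 15, 9), (q, z, 13, z, u, 8, 37)}
Keep only column(s) B, D, F, G, C, A: {(c, 37, 34, u, q, z), (c, 37, 35, u, q, z), (c, 4, 34, a, q, y), (c, 4, 35, a, q, y), (c, 9, 34, b, q, u), (c, 9, 34, b, q, z), (c, 9, 34, z, q, u), (c, 9, 35, b, q, u), (c, 9, 35, b, q, z), (c, 9, 35, z, q, u), (d, 37, 34, u, q, z), (d, 4, 34, a, q, y), (d, 9, 34, b, q, u), (d, 9, 34, b, q, z), (d, 9, 34, z, q, u), (p, 37, 2, u, q, z), (p, 4, 2, a, q, y), (p, 9, 2, b, q, u), (p, 9, 2, b, q, z), (p, 9, 2, z, q, u), (t, 37, 22, u, q, z), (t, 4, 22, a, q, y), (t, 9, 22, b, q, u), (t, 9, 22, b, q, z), (t, 9, 22, z, q, u), (z, 37, 13, u, q, z), (z, 4, 13, a, q, y), (z, 9, 13, b, q, u), (z, 9, 13, b, q, z), (z, 9, 13, z, q, u)}
Selection B = t: {(t, 37, 22, u, q, z), (t, 4, 22, a, q, y), (t, 9, 22, b, q, u), (t, 9, 22, b, q, z), (t, 9, 22, z, q, u)}
Keep only column(s) C, A (2 duplicate(s) eliminated): {(q, u), (q, y), (q, z)}

{(q, u), (q, y), (q, z)}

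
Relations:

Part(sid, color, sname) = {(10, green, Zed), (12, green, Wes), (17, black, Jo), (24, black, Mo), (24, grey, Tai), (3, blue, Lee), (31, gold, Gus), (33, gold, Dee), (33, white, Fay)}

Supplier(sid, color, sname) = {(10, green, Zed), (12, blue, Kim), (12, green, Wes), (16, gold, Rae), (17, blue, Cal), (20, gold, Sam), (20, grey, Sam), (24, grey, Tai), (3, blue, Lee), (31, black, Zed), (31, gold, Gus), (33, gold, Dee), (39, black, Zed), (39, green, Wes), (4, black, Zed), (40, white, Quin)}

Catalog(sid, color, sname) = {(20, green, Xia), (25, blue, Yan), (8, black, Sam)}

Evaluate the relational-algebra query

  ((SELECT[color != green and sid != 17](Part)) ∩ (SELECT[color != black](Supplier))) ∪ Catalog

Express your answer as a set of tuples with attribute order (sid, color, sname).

σ[color != green and sid != 17]: keep tuples satisfying color != green and sid != 17 → {(24, black, Mo), (24, grey, Tai), (3, blue, Lee), (31, gold, Gus), (33, gold, Dee), (33, white, Fay)}
σ[color != black]: keep tuples satisfying color != black → {(10, green, Zed), (12, blue, Kim), (12, green, Wes), (16, gold, Rae), (17, blue, Cal), (20, gold, Sam), (20, grey, Sam), (24, grey, Tai), (3, blue, Lee), (31, gold, Gus), (33, gold, Dee), (39, green, Wes), (40, white, Quin)}
Taking the intersection: {(24, grey, Tai), (3, blue, Lee), (31, gold, Gus), (33, gold, Dee)}
Taking the union: {(20, green, Xia), (24, grey, Tai), (25, blue, Yan), (3, blue, Lee), (31, gold, Gus), (33, gold, Dee), (8, black, Sam)}

{(20, green, Xia), (24, grey, Tai), (25, blue, Yan), (3, blue, Lee), (31, gold, Gus), (33, gold, Dee), (8, black, Sam)}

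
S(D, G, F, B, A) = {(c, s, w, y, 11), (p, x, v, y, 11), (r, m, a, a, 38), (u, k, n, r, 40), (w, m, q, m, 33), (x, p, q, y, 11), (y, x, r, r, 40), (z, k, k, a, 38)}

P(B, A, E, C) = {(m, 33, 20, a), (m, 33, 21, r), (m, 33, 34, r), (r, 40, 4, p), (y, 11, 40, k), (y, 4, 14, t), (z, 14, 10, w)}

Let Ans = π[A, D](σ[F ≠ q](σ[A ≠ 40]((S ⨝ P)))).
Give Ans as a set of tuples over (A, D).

Natural join on B, A: {(c, s, w, y, 11, 40, k), (p, x, v, y, 11, 40, k), (u, k, n, r, 40, 4, p), (w, m, q, m, 33, 20, a), (w, m, q, m, 33, 21, r), (w, m, q, m, 33, 34, r), (x, p, q, y, 11, 40, k), (y, x, r, r, 40, 4, p)}
Apply σ_{A ≠ 40}; surviving tuples: {(c, s, w, y, 11, 40, k), (p, x, v, y, 11, 40, k), (w, m, q, m, 33, 20, a), (w, m, q, m, 33, 21, r), (w, m, q, m, 33, 34, r), (x, p, q, y, 11, 40, k)}
Apply σ_{F ≠ q}; surviving tuples: {(c, s, w, y, 11, 40, k), (p, x, v, y, 11, 40, k)}
π_{A, D} gives {(11, c), (11, p)}.

{(11, c), (11, p)}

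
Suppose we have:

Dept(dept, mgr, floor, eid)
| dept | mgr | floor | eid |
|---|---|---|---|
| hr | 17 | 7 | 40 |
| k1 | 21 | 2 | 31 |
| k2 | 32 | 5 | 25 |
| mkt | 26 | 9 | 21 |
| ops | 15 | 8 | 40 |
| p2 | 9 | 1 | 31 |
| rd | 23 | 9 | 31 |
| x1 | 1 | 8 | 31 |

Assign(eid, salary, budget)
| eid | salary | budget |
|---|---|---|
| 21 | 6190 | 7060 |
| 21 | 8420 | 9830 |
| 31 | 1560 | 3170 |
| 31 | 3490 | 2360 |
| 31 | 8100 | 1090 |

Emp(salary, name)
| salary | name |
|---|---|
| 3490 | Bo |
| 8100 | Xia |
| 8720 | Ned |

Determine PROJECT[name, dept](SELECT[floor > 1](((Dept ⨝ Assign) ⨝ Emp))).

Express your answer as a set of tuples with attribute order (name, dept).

{(Bo, k1), (Bo, rd), (Bo, x1), (Xia, k1), (Xia, rd), (Xia, x1)}

Dept ⋈ Assign (natural join on eid): {(k1, 21, 2, 31, 1560, 3170), (k1, 21, 2, 31, 3490, 2360), (k1, 21, 2, 31, 8100, 1090), (mkt, 26, 9, 21, 6190, 7060), (mkt, 26, 9, 21, 8420, 9830), (p2, 9, 1, 31, 1560, 3170), (p2, 9, 1, 31, 3490, 2360), (p2, 9, 1, 31, 8100, 1090), (rd, 23, 9, 31, 1560, 3170), (rd, 23, 9, 31, 3490, 2360), (rd, 23, 9, 31, 8100, 1090), (x1, 1, 8, 31, 1560, 3170), (x1, 1, 8, 31, 3490, 2360), (x1, 1, 8, 31, 8100, 1090)}
(Dept ⨝ Assign) ⋈ Emp (natural join on salary): {(k1, 21, 2, 31, 3490, 2360, Bo), (k1, 21, 2, 31, 8100, 1090, Xia), (p2, 9, 1, 31, 3490, 2360, Bo), (p2, 9, 1, 31, 8100, 1090, Xia), (rd, 23, 9, 31, 3490, 2360, Bo), (rd, 23, 9, 31, 8100, 1090, Xia), (x1, 1, 8, 31, 3490, 2360, Bo), (x1, 1, 8, 31, 8100, 1090, Xia)}
Apply σ_{floor > 1}; surviving tuples: {(k1, 21, 2, 31, 3490, 2360, Bo), (k1, 21, 2, 31, 8100, 1090, Xia), (rd, 23, 9, 31, 3490, 2360, Bo), (rd, 23, 9, 31, 8100, 1090, Xia), (x1, 1, 8, 31, 3490, 2360, Bo), (x1, 1, 8, 31, 8100, 1090, Xia)}
π_{name, dept} gives {(Bo, k1), (Bo, rd), (Bo, x1), (Xia, k1), (Xia, rd), (Xia, x1)}.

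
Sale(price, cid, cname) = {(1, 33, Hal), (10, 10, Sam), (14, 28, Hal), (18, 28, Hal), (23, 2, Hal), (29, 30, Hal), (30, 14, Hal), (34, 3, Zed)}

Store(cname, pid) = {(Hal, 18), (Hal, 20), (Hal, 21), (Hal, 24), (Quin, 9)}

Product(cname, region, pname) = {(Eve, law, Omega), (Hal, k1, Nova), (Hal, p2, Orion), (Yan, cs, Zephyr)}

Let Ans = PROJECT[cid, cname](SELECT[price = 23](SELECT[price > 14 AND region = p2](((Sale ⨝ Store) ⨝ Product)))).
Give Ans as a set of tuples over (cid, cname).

{(2, Hal)}

Joining Sale and Store on cname yields {(1, 33, Hal, 18), (1, 33, Hal, 20), (1, 33, Hal, 21), (1, 33, Hal, 24), (14, 28, Hal, 18), (14, 28, Hal, 20), (14, 28, Hal, 21), (14, 28, Hal, 24), (18, 28, Hal, 18), (18, 28, Hal, 20), (18, 28, Hal, 21), (18, 28, Hal, 24), (23, 2, Hal, 18), (23, 2, Hal, 20), (23, 2, Hal, 21), (23, 2, Hal, 24), (29, 30, Hal, 18), (29, 30, Hal, 20), (29, 30, Hal, 21), (29, 30, Hal, 24), (30, 14, Hal, 18), (30, 14, Hal, 20), (30, 14, Hal, 21), (30, 14, Hal, 24)}.
Joining (Sale ⨝ Store) and Product on cname yields {(1, 33, Hal, 18, k1, Nova), (1, 33, Hal, 18, p2, Orion), (1, 33, Hal, 20, k1, Nova), (1, 33, Hal, 20, p2, Orion), (1, 33, Hal, 21, k1, Nova), (1, 33, Hal, 21, p2, Orion), (1, 33, Hal, 24, k1, Nova), (1, 33, Hal, 24, p2, Orion), (14, 28, Hal, 18, k1, Nova), (14, 28, Hal, 18, p2, Orion), (14, 28, Hal, 20, k1, Nova), (14, 28, Hal, 20, p2, Orion), (14, 28, Hal, 21, k1, Nova), (14, 28, Hal, 21, p2, Orion), (14, 28, Hal, 24, k1, Nova), (14, 28, Hal, 24, p2, Orion), (18, 28, Hal, 18, k1, Nova), (18, 28, Hal, 18, p2, Orion), (18, 28, Hal, 20, k1, Nova), (18, 28, Hal, 20, p2, Orion), (18, 28, Hal, 21, k1, Nova), (18, 28, Hal, 21, p2, Orion), (18, 28, Hal, 24, k1, Nova), (18, 28, Hal, 24, p2, Orion), (23, 2, Hal, 18, k1, Nova), (23, 2, Hal, 18, p2, Orion), (23, 2, Hal, 20, k1, Nova), (23, 2, Hal, 20, p2, Orion), (23, 2, Hal, 21, k1, Nova), (23, 2, Hal, 21, p2, Orion), (23, 2, Hal, 24, k1, Nova), (23, 2, Hal, 24, p2, Orion), (29, 30, Hal, 18, k1, Nova), (29, 30, Hal, 18, p2, Orion), (29, 30, Hal, 20, k1, Nova), (29, 30, Hal, 20, p2, Orion), (29, 30, Hal, 21, k1, Nova), (29, 30, Hal, 21, p2, Orion), (29, 30, Hal, 24, k1, Nova), (29, 30, Hal, 24, p2, Orion), (30, 14, Hal, 18, k1, Nova), (30, 14, Hal, 18, p2, Orion), (30, 14, Hal, 20, k1, Nova), (30, 14, Hal, 20, p2, Orion), (30, 14, Hal, 21, k1, Nova), (30, 14, Hal, 21, p2, Orion), (30, 14, Hal, 24, k1, Nova), (30, 14, Hal, 24, p2, Orion)}.
σ[price > 14 AND region = p2]: keep tuples satisfying price > 14 AND region = p2 → {(18, 28, Hal, 18, p2, Orion), (18, 28, Hal, 20, p2, Orion), (18, 28, Hal, 21, p2, Orion), (18, 28, Hal, 24, p2, Orion), (23, 2, Hal, 18, p2, Orion), (23, 2, Hal, 20, p2, Orion), (23, 2, Hal, 21, p2, Orion), (23, 2, Hal, 24, p2, Orion), (29, 30, Hal, 18, p2, Orion), (29, 30, Hal, 20, p2, Orion), (29, 30, Hal, 21, p2, Orion), (29, 30, Hal, 24, p2, Orion), (30, 14, Hal, 18, p2, Orion), (30, 14, Hal, 20, p2, Orion), (30, 14, Hal, 21, p2, Orion), (30, 14, Hal, 24, p2, Orion)}
σ[price = 23]: keep tuples satisfying price = 23 → {(23, 2, Hal, 18, p2, Orion), (23, 2, Hal, 20, p2, Orion), (23, 2, Hal, 21, p2, Orion), (23, 2, Hal, 24, p2, Orion)}
Keep only column(s) cid, cname (3 duplicate(s) eliminated): {(2, Hal)}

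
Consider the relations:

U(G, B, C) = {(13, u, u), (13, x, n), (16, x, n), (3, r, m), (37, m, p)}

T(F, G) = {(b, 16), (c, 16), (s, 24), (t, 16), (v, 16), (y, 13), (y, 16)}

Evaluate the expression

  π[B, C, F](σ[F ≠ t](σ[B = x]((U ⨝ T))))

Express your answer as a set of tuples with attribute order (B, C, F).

{(x, n, b), (x, n, c), (x, n, v), (x, n, y)}

Joining U and T on G yields {(13, u, u, y), (13, x, n, y), (16, x, n, b), (16, x, n, c), (16, x, n, t), (16, x, n, v), (16, x, n, y)}.
Filtering on B = x leaves {(13, x, n, y), (16, x, n, b), (16, x, n, c), (16, x, n, t), (16, x, n, v), (16, x, n, y)}.
Filtering on F ≠ t leaves {(13, x, n, y), (16, x, n, b), (16, x, n, c), (16, x, n, v), (16, x, n, y)}.
Keep only column(s) B, C, F (1 duplicate(s) eliminated): {(x, n, b), (x, n, c), (x, n, v), (x, n, y)}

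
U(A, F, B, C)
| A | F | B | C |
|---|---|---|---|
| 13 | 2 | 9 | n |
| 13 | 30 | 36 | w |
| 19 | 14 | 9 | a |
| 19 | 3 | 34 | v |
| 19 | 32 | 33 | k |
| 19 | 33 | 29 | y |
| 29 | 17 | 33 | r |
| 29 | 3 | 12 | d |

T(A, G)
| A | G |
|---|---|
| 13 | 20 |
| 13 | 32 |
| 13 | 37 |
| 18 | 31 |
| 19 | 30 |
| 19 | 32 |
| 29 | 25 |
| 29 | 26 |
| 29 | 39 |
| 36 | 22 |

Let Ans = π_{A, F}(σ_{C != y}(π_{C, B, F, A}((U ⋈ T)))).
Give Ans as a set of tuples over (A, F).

{(13, 2), (13, 30), (19, 14), (19, 3), (19, 32), (29, 17), (29, 3)}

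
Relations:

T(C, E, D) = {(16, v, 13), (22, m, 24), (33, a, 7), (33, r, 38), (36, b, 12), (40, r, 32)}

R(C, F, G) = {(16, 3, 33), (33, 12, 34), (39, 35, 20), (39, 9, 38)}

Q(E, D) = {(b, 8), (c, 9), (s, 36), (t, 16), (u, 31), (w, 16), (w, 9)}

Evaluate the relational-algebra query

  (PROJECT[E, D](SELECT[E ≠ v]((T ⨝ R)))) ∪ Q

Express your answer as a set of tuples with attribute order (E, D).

Joining T and R on C yields {(16, v, 13, 3, 33), (33, a, 7, 12, 34), (33, r, 38, 12, 34)}.
Selection E ≠ v: {(33, a, 7, 12, 34), (33, r, 38, 12, 34)}
π[E, D]: project onto (E, D) → {(a, 7), (r, 38)}
Union: {(a, 7), (r, 38)} with {(b, 8), (c, 9), (s, 36), (t, 16), (u, 31), (w, 16), (w, 9)} → {(a, 7), (b, 8), (c, 9), (r, 38), (s, 36), (t, 16), (u, 31), (w, 16), (w, 9)}

{(a, 7), (b, 8), (c, 9), (r, 38), (s, 36), (t, 16), (u, 31), (w, 16), (w, 9)}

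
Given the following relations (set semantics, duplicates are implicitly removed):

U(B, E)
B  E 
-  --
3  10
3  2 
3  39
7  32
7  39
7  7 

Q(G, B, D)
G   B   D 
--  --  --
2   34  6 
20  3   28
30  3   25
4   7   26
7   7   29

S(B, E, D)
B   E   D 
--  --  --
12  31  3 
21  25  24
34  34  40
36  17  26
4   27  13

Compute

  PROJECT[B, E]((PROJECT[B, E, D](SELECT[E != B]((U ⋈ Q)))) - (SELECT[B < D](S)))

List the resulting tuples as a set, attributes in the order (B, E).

{(3, 10), (3, 2), (3, 39), (7, 32), (7, 39)}

Natural join on B: {(3, 10, 20, 28), (3, 10, 30, 25), (3, 2, 20, 28), (3, 2, 30, 25), (3, 39, 20, 28), (3, 39, 30, 25), (7, 32, 4, 26), (7, 32, 7, 29), (7, 39, 4, 26), (7, 39, 7, 29), (7, 7, 4, 26), (7, 7, 7, 29)}
σ[E != B]: keep tuples satisfying E != B → {(3, 10, 20, 28), (3, 10, 30, 25), (3, 2, 20, 28), (3, 2, 30, 25), (3, 39, 20, 28), (3, 39, 30, 25), (7, 32, 4, 26), (7, 32, 7, 29), (7, 39, 4, 26), (7, 39, 7, 29)}
Keep only column(s) B, E, D: {(3, 10, 25), (3, 10, 28), (3, 2, 25), (3, 2, 28), (3, 39, 25), (3, 39, 28), (7, 32, 26), (7, 32, 29), (7, 39, 26), (7, 39, 29)}
σ[B < D]: keep tuples satisfying B < D → {(21, 25, 24), (34, 34, 40), (4, 27, 13)}
Set difference of the two operands is {(3, 10, 25), (3, 10, 28), (3, 2, 25), (3, 2, 28), (3, 39, 25), (3, 39, 28), (7, 32, 26), (7, 32, 29), (7, 39, 26), (7, 39, 29)}.
Keep only column(s) B, E (5 duplicate(s) eliminated): {(3, 10), (3, 2), (3, 39), (7, 32), (7, 39)}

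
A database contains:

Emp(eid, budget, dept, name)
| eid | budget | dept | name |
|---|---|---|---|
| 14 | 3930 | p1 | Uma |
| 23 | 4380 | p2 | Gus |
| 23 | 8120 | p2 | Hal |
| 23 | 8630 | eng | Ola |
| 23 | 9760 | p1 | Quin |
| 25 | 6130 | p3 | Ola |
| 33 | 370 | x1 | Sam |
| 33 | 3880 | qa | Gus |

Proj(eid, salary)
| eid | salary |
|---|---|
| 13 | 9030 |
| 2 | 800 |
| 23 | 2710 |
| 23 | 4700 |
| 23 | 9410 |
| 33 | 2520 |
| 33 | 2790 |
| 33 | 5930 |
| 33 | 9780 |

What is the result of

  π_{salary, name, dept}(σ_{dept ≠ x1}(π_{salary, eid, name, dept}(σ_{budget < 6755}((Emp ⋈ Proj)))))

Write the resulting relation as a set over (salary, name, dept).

Natural join on eid: {(23, 4380, p2, Gus, 2710), (23, 4380, p2, Gus, 4700), (23, 4380, p2, Gus, 9410), (23, 8120, p2, Hal, 2710), (23, 8120, p2, Hal, 4700), (23, 8120, p2, Hal, 9410), (23, 8630, eng, Ola, 2710), (23, 8630, eng, Ola, 4700), (23, 8630, eng, Ola, 9410), (23, 9760, p1, Quin, 2710), (23, 9760, p1, Quin, 4700), (23, 9760, p1, Quin, 9410), (33, 370, x1, Sam, 2520), (33, 370, x1, Sam, 2790), (33, 370, x1, Sam, 5930), (33, 370, x1, Sam, 9780), (33, 3880, qa, Gus, 2520), (33, 3880, qa, Gus, 2790), (33, 3880, qa, Gus, 5930), (33, 3880, qa, Gus, 9780)}
σ[budget < 6755]: keep tuples satisfying budget < 6755 → {(23, 4380, p2, Gus, 2710), (23, 4380, p2, Gus, 4700), (23, 4380, p2, Gus, 9410), (33, 370, x1, Sam, 2520), (33, 370, x1, Sam, 2790), (33, 370, x1, Sam, 5930), (33, 370, x1, Sam, 9780), (33, 3880, qa, Gus, 2520), (33, 3880, qa, Gus, 2790), (33, 3880, qa, Gus, 5930), (33, 3880, qa, Gus, 9780)}
Projecting to salary, eid, name, dept: {(2520, 33, Gus, qa), (2520, 33, Sam, x1), (2710, 23, Gus, p2), (2790, 33, Gus, qa), (2790, 33, Sam, x1), (4700, 23, Gus, p2), (5930, 33, Gus, qa), (5930, 33, Sam, x1), (9410, 23, Gus, p2), (9780, 33, Gus, qa), (9780, 33, Sam, x1)}
σ[dept ≠ x1]: keep tuples satisfying dept ≠ x1 → {(2520, 33, Gus, qa), (2710, 23, Gus, p2), (2790, 33, Gus, qa), (4700, 23, Gus, p2), (5930, 33, Gus, qa), (9410, 23, Gus, p2), (9780, 33, Gus, qa)}
Projecting to salary, name, dept: {(2520, Gus, qa), (2710, Gus, p2), (2790, Gus, qa), (4700, Gus, p2), (5930, Gus, qa), (9410, Gus, p2), (9780, Gus, qa)}

{(2520, Gus, qa), (2710, Gus, p2), (2790, Gus, qa), (4700, Gus, p2), (5930, Gus, qa), (9410, Gus, p2), (9780, Gus, qa)}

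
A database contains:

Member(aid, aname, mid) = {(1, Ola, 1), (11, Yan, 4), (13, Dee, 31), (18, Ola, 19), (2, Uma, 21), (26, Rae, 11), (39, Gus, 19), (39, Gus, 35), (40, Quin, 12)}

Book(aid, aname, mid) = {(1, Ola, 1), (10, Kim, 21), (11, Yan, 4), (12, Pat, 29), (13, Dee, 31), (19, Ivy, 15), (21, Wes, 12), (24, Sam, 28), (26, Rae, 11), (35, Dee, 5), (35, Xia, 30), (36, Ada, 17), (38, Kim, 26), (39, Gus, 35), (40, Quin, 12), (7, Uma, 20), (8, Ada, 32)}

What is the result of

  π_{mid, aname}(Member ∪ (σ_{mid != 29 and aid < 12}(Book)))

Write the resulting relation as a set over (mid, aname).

Apply σ_{mid != 29 and aid < 12}; surviving tuples: {(1, Ola, 1), (10, Kim, 21), (11, Yan, 4), (7, Uma, 20), (8, Ada, 32)}
Taking the union: {(1, Ola, 1), (10, Kim, 21), (11, Yan, 4), (13, Dee, 31), (18, Ola, 19), (2, Uma, 21), (26, Rae, 11), (39, Gus, 19), (39, Gus, 35), (40, Quin, 12), (7, Uma, 20), (8, Ada, 32)}
π_{mid, aname} gives {(1, Ola), (11, Rae), (12, Quin), (19, Gus), (19, Ola), (20, Uma), (21, Kim), (21, Uma), (31, Dee), (32, Ada), (35, Gus), (4, Yan)}.

{(1, Ola), (11, Rae), (12, Quin), (19, Gus), (19, Ola), (20, Uma), (21, Kim), (21, Uma), (31, Dee), (32, Ada), (35, Gus), (4, Yan)}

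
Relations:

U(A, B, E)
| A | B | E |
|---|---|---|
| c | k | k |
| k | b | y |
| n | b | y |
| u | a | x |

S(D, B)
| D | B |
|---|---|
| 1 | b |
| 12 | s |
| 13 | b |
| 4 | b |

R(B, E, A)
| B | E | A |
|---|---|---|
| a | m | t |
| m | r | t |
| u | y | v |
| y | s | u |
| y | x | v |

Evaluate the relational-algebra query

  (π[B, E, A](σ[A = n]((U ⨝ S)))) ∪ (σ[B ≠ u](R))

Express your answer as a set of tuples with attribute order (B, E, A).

{(a, m, t), (b, y, n), (m, r, t), (y, s, u), (y, x, v)}

Joining U and S on B yields {(k, b, y, 1), (k, b, y, 13), (k, b, y, 4), (n, b, y, 1), (n, b, y, 13), (n, b, y, 4)}.
Selection A = n: {(n, b, y, 1), (n, b, y, 13), (n, b, y, 4)}
π_{B, E, A} gives {(b, y, n)} (2 duplicate(s) eliminated).
Selection B ≠ u: {(a, m, t), (m, r, t), (y, s, u), (y, x, v)}
Set union of the two operands is {(a, m, t), (b, y, n), (m, r, t), (y, s, u), (y, x, v)}.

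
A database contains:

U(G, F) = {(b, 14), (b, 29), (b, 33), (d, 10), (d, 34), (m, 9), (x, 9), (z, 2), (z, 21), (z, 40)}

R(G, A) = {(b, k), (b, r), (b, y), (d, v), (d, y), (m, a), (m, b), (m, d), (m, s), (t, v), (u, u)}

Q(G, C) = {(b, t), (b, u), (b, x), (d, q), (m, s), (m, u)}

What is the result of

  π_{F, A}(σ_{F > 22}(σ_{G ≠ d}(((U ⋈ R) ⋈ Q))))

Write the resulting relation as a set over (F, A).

{(29, k), (29, r), (29, y), (33, k), (33, r), (33, y)}

U ⋈ R (natural join on G): {(b, 14, k), (b, 14, r), (b, 14, y), (b, 29, k), (b, 29, r), (b, 29, y), (b, 33, k), (b, 33, r), (b, 33, y), (d, 10, v), (d, 10, y), (d, 34, v), (d, 34, y), (m, 9, a), (m, 9, b), (m, 9, d), (m, 9, s)}
(U ⋈ R) ⋈ Q (natural join on G): {(b, 14, k, t), (b, 14, k, u), (b, 14, k, x), (b, 14, r, t), (b, 14, r, u), (b, 14, r, x), (b, 14, y, t), (b, 14, y, u), (b, 14, y, x), (b, 29, k, t), (b, 29, k, u), (b, 29, k, x), (b, 29, r, t), (b, 29, r, u), (b, 29, r, x), (b, 29, y, t), (b, 29, y, u), (b, 29, y, x), (b, 33, k, t), (b, 33, k, u), (b, 33, k, x), (b, 33, r, t), (b, 33, r, u), (b, 33, r, x), (b, 33, y, t), (b, 33, y, u), (b, 33, y, x), (d, 10, v, q), (d, 10, y, q), (d, 34, v, q), (d, 34, y, q), (m, 9, a, s), (m, 9, a, u), (m, 9, b, s), (m, 9, b, u), (m, 9, d, s), (m, 9, d, u), (m, 9, s, s), (m, 9, s, u)}
σ[G ≠ d]: keep tuples satisfying G ≠ d → {(b, 14, k, t), (b, 14, k, u), (b, 14, k, x), (b, 14, r, t), (b, 14, r, u), (b, 14, r, x), (b, 14, y, t), (b, 14, y, u), (b, 14, y, x), (b, 29, k, t), (b, 29, k, u), (b, 29, k, x), (b, 29, r, t), (b, 29, r, u), (b, 29, r, x), (b, 29, y, t), (b, 29, y, u), (b, 29, y, x), (b, 33, k, t), (b, 33, k, u), (b, 33, k, x), (b, 33, r, t), (b, 33, r, u), (b, 33, r, x), (b, 33, y, t), (b, 33, y, u), (b, 33, y, x), (m, 9, a, s), (m, 9, a, u), (m, 9, b, s), (m, 9, b, u), (m, 9, d, s), (m, 9, d, u), (m, 9, s, s), (m, 9, s, u)}
σ[F > 22]: keep tuples satisfying F > 22 → {(b, 29, k, t), (b, 29, k, u), (b, 29, k, x), (b, 29, r, t), (b, 29, r, u), (b, 29, r, x), (b, 29, y, t), (b, 29, y, u), (b, 29, y, x), (b, 33, k, t), (b, 33, k, u), (b, 33, k, x), (b, 33, r, t), (b, 33, r, u), (b, 33, r, x), (b, 33, y, t), (b, 33, y, u), (b, 33, y, x)}
Projecting to F, A (12 duplicate(s) eliminated): {(29, k), (29, r), (29, y), (33, k), (33, r), (33, y)}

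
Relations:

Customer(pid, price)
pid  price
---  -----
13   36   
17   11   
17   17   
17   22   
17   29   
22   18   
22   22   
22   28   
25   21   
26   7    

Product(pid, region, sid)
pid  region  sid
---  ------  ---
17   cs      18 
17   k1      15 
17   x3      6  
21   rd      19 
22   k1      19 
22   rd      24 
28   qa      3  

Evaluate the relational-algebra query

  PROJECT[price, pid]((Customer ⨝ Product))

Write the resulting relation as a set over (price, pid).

{(11, 17), (17, 17), (18, 22), (22, 17), (22, 22), (28, 22), (29, 17)}

Customer ⋈ Product (natural join on pid): {(17, 11, cs, 18), (17, 11, k1, 15), (17, 11, x3, 6), (17, 17, cs, 18), (17, 17, k1, 15), (17, 17, x3, 6), (17, 22, cs, 18), (17, 22, k1, 15), (17, 22, x3, 6), (17, 29, cs, 18), (17, 29, k1, 15), (17, 29, x3, 6), (22, 18, k1, 19), (22, 18, rd, 24), (22, 22, k1, 19), (22, 22, rd, 24), (22, 28, k1, 19), (22, 28, rd, 24)}
Keep only column(s) price, pid (11 duplicate(s) eliminated): {(11, 17), (17, 17), (18, 22), (22, 17), (22, 22), (28, 22), (29, 17)}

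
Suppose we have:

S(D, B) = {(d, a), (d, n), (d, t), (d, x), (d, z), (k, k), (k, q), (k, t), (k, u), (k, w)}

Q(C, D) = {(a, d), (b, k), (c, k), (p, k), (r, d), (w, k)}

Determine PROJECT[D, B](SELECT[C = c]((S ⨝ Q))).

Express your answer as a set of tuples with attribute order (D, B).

{(k, k), (k, q), (k, t), (k, u), (k, w)}

Natural join on D: {(d, a, a), (d, a, r), (d, n, a), (d, n, r), (d, t, a), (d, t, r), (d, x, a), (d, x, r), (d, z, a), (d, z, r), (k, k, b), (k, k, c), (k, k, p), (k, k, w), (k, q, b), (k, q, c), (k, q, p), (k, q, w), (k, t, b), (k, t, c), (k, t, p), (k, t, w), (k, u, b), (k, u, c), (k, u, p), (k, u, w), (k, w, b), (k, w, c), (k, w, p), (k, w, w)}
Selection C = c: {(k, k, c), (k, q, c), (k, t, c), (k, u, c), (k, w, c)}
π[D, B]: project onto (D, B) → {(k, k), (k, q), (k, t), (k, u), (k, w)}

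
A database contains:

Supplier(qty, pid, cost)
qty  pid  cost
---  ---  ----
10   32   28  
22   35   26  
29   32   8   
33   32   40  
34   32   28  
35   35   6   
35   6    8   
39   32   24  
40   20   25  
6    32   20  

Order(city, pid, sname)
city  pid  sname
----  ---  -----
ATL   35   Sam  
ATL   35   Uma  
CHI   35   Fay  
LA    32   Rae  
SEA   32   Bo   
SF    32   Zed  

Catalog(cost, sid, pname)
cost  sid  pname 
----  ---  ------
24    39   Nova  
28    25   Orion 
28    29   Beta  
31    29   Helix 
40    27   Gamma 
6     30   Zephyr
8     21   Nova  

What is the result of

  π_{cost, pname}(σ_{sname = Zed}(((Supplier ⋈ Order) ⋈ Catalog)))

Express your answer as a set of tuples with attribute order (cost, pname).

Supplier ⋈ Order (natural join on pid): {(10, 32, 28, LA, Rae), (10, 32, 28, SEA, Bo), (10, 32, 28, SF, Zed), (22, 35, 26, ATL, Sam), (22, 35, 26, ATL, Uma), (22, 35, 26, CHI, Fay), (29, 32, 8, LA, Rae), (29, 32, 8, SEA, Bo), (29, 32, 8, SF, Zed), (33, 32, 40, LA, Rae), (33, 32, 40, SEA, Bo), (33, 32, 40, SF, Zed), (34, 32, 28, LA, Rae), (34, 32, 28, SEA, Bo), (34, 32, 28, SF, Zed), (35, 35, 6, ATL, Sam), (35, 35, 6, ATL, Uma), (35, 35, 6, CHI, Fay), (39, 32, 24, LA, Rae), (39, 32, 24, SEA, Bo), (39, 32, 24, SF, Zed), (6, 32, 20, LA, Rae), (6, 32, 20, SEA, Bo), (6, 32, 20, SF, Zed)}
(Supplier ⋈ Order) ⋈ Catalog (natural join on cost): {(10, 32, 28, LA, Rae, 25, Orion), (10, 32, 28, LA, Rae, 29, Beta), (10, 32, 28, SEA, Bo, 25, Orion), (10, 32, 28, SEA, Bo, 29, Beta), (10, 32, 28, SF, Zed, 25, Orion), (10, 32, 28, SF, Zed, 29, Beta), (29, 32, 8, LA, Rae, 21, Nova), (29, 32, 8, SEA, Bo, 21, Nova), (29, 32, 8, SF, Zed, 21, Nova), (33, 32, 40, LA, Rae, 27, Gamma), (33, 32, 40, SEA, Bo, 27, Gamma), (33, 32, 40, SF, Zed, 27, Gamma), (34, 32, 28, LA, Rae, 25, Orion), (34, 32, 28, LA, Rae, 29, Beta), (34, 32, 28, SEA, Bo, 25, Orion), (34, 32, 28, SEA, Bo, 29, Beta), (34, 32, 28, SF, Zed, 25, Orion), (34, 32, 28, SF, Zed, 29, Beta), (35, 35, 6, ATL, Sam, 30, Zephyr), (35, 35, 6, ATL, Uma, 30, Zephyr), (35, 35, 6, CHI, Fay, 30, Zephyr), (39, 32, 24, LA, Rae, 39, Nova), (39, 32, 24, SEA, Bo, 39, Nova), (39, 32, 24, SF, Zed, 39, Nova)}
Apply σ_{sname = Zed}; surviving tuples: {(10, 32, 28, SF, Zed, 25, Orion), (10, 32, 28, SF, Zed, 29, Beta), (29, 32, 8, SF, Zed, 21, Nova), (33, 32, 40, SF, Zed, 27, Gamma), (34, 32, 28, SF, Zed, 25, Orion), (34, 32, 28, SF, Zed, 29, Beta), (39, 32, 24, SF, Zed, 39, Nova)}
π[cost, pname]: project onto (cost, pname) (2 duplicate(s) eliminated) → {(24, Nova), (28, Beta), (28, Orion), (40, Gamma), (8, Nova)}

{(24, Nova), (28, Beta), (28, Orion), (40, Gamma), (8, Nova)}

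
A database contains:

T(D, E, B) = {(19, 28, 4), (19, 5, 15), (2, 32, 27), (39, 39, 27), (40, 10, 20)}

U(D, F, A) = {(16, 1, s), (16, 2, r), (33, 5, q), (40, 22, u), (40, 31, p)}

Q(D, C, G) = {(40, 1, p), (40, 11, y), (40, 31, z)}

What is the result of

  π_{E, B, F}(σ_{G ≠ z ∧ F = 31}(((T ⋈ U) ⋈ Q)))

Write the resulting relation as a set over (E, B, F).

{(10, 20, 31)}

Natural join on D: {(40, 10, 20, 22, u), (40, 10, 20, 31, p)}
Natural join on D: {(40, 10, 20, 22, u, 1, p), (40, 10, 20, 22, u, 11, y), (40, 10, 20, 22, u, 31, z), (40, 10, 20, 31, p, 1, p), (40, 10, 20, 31, p, 11, y), (40, 10, 20, 31, p, 31, z)}
Selection G ≠ z ∧ F = 31: {(40, 10, 20, 31, p, 1, p), (40, 10, 20, 31, p, 11, y)}
Projecting to E, B, F (1 duplicate(s) eliminated): {(10, 20, 31)}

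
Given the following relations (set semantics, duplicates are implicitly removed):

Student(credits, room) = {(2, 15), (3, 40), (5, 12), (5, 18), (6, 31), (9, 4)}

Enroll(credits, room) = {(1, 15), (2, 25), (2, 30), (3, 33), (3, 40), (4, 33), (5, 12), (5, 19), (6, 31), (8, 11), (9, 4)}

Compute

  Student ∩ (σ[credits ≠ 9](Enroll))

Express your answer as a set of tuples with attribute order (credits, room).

Selection credits ≠ 9: {(1, 15), (2, 25), (2, 30), (3, 33), (3, 40), (4, 33), (5, 12), (5, 19), (6, 31), (8, 11)}
Set intersection of the two operands is {(3, 40), (5, 12), (6, 31)}.

{(3, 40), (5, 12), (6, 31)}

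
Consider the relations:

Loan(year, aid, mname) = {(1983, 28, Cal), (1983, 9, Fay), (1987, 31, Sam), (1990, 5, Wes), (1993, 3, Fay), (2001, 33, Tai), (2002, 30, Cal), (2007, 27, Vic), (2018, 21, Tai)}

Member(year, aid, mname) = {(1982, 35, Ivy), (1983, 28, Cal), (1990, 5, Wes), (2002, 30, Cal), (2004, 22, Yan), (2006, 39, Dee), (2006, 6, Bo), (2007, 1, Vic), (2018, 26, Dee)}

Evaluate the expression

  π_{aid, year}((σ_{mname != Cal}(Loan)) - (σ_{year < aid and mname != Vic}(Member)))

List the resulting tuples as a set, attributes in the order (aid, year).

{(21, 2018), (27, 2007), (3, 1993), (31, 1987), (33, 2001), (5, 1990), (9, 1983)}

Apply σ_{mname != Cal}; surviving tuples: {(1983, 9, Fay), (1987, 31, Sam), (1990, 5, Wes), (1993, 3, Fay), (2001, 33, Tai), (2007, 27, Vic), (2018, 21, Tai)}
Apply σ_{year < aid and mname != Vic}; surviving tuples: {}
Taking the difference: {(1983, 9, Fay), (1987, 31, Sam), (1990, 5, Wes), (1993, 3, Fay), (2001, 33, Tai), (2007, 27, Vic), (2018, 21, Tai)}
π[aid, year]: project onto (aid, year) → {(21, 2018), (27, 2007), (3, 1993), (31, 1987), (33, 2001), (5, 1990), (9, 1983)}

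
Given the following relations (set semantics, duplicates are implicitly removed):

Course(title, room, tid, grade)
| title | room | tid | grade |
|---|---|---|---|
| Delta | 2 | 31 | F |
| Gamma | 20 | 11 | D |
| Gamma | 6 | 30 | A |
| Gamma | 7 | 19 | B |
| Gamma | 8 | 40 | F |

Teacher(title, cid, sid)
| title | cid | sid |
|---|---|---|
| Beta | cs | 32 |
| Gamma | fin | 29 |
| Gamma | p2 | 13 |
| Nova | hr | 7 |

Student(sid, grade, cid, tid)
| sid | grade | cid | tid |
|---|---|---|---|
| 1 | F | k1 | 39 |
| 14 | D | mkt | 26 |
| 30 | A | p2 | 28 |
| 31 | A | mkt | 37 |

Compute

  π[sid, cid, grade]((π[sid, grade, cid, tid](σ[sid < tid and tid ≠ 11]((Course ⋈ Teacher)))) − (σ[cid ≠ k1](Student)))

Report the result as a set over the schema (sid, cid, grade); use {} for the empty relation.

{(13, p2, A), (13, p2, B), (13, p2, F), (29, fin, A), (29, fin, F)}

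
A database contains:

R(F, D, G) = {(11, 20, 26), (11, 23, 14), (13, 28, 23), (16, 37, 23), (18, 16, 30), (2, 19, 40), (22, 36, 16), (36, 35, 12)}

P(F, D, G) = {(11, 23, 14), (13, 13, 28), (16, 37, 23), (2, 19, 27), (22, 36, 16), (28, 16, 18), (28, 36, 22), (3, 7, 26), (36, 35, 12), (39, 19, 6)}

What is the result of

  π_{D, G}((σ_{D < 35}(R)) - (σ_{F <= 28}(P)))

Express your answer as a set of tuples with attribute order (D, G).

{(16, 30), (19, 40), (20, 26), (28, 23)}

Apply σ_{D < 35}; surviving tuples: {(11, 20, 26), (11, 23, 14), (13, 28, 23), (18, 16, 30), (2, 19, 40)}
Apply σ_{F <= 28}; surviving tuples: {(11, 23, 14), (13, 13, 28), (16, 37, 23), (2, 19, 27), (22, 36, 16), (28, 16, 18), (28, 36, 22), (3, 7, 26)}
Taking the difference: {(11, 20, 26), (13, 28, 23), (18, 16, 30), (2, 19, 40)}
π_{D, G} gives {(16, 30), (19, 40), (20, 26), (28, 23)}.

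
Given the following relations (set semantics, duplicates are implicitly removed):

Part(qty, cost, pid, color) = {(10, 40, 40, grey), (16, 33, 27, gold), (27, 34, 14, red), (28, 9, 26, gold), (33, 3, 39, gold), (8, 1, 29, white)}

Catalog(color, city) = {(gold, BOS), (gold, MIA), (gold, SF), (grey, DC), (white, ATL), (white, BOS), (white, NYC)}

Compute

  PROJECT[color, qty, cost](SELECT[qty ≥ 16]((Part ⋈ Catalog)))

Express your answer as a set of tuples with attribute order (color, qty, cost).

Part ⋈ Catalog (natural join on color): {(10, 40, 40, grey, DC), (16, 33, 27, gold, BOS), (16, 33, 27, gold, MIA), (16, 33, 27, gold, SF), (28, 9, 26, gold, BOS), (28, 9, 26, gold, MIA), (28, 9, 26, gold, SF), (33, 3, 39, gold, BOS), (33, 3, 39, gold, MIA), (33, 3, 39, gold, SF), (8, 1, 29, white, ATL), (8, 1, 29, white, BOS), (8, 1, 29, white, NYC)}
σ[qty ≥ 16]: keep tuples satisfying qty ≥ 16 → {(16, 33, 27, gold, BOS), (16, 33, 27, gold, MIA), (16, 33, 27, gold, SF), (28, 9, 26, gold, BOS), (28, 9, 26, gold, MIA), (28, 9, 26, gold, SF), (33, 3, 39, gold, BOS), (33, 3, 39, gold, MIA), (33, 3, 39, gold, SF)}
Keep only column(s) color, qty, cost (6 duplicate(s) eliminated): {(gold, 16, 33), (gold, 28, 9), (gold, 33, 3)}

{(gold, 16, 33), (gold, 28, 9), (gold, 33, 3)}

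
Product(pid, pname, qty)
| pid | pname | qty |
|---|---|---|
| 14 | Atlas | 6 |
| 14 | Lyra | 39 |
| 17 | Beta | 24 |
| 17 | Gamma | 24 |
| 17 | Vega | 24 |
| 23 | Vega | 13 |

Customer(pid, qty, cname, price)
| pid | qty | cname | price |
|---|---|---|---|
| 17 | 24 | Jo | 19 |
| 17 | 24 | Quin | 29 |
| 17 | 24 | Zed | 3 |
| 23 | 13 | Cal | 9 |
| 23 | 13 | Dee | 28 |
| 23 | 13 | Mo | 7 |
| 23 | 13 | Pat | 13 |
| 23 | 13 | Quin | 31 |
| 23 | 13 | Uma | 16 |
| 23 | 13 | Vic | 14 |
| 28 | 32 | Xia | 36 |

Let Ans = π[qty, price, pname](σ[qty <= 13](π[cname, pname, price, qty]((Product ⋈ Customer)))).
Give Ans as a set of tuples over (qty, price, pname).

{(13, 13, Vega), (13, 14, Vega), (13, 16, Vega), (13, 28, Vega), (13, 31, Vega), (13, 7, Vega), (13, 9, Vega)}

Product ⋈ Customer (natural join on pid, qty): {(17, Beta, 24, Jo, 19), (17, Beta, 24, Quin, 29), (17, Beta, 24, Zed, 3), (17, Gamma, 24, Jo, 19), (17, Gamma, 24, Quin, 29), (17, Gamma, 24, Zed, 3), (17, Vega, 24, Jo, 19), (17, Vega, 24, Quin, 29), (17, Vega, 24, Zed, 3), (23, Vega, 13, Cal, 9), (23, Vega, 13, Dee, 28), (23, Vega, 13, Mo, 7), (23, Vega, 13, Pat, 13), (23, Vega, 13, Quin, 31), (23, Vega, 13, Uma, 16), (23, Vega, 13, Vic, 14)}
π[cname, pname, price, qty]: project onto (cname, pname, price, qty) → {(Cal, Vega, 9, 13), (Dee, Vega, 28, 13), (Jo, Beta, 19, 24), (Jo, Gamma, 19, 24), (Jo, Vega, 19, 24), (Mo, Vega, 7, 13), (Pat, Vega, 13, 13), (Quin, Beta, 29, 24), (Quin, Gamma, 29, 24), (Quin, Vega, 29, 24), (Quin, Vega, 31, 13), (Uma, Vega, 16, 13), (Vic, Vega, 14, 13), (Zed, Beta, 3, 24), (Zed, Gamma, 3, 24), (Zed, Vega, 3, 24)}
Apply σ_{qty <= 13}; surviving tuples: {(Cal, Vega, 9, 13), (Dee, Vega, 28, 13), (Mo, Vega, 7, 13), (Pat, Vega, 13, 13), (Quin, Vega, 31, 13), (Uma, Vega, 16, 13), (Vic, Vega, 14, 13)}
π[qty, price, pname]: project onto (qty, price, pname) → {(13, 13, Vega), (13, 14, Vega), (13, 16, Vega), (13, 28, Vega), (13, 31, Vega), (13, 7, Vega), (13, 9, Vega)}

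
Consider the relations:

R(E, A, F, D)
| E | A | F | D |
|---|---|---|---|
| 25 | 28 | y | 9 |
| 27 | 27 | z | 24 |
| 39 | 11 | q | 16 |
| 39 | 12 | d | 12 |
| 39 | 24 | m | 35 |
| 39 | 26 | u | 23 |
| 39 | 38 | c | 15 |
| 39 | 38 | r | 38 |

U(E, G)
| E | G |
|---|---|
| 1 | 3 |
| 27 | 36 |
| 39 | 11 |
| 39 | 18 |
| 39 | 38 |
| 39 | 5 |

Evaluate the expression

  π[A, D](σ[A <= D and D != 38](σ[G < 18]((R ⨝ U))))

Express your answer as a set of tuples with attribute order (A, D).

{(11, 16), (12, 12), (24, 35)}

Joining R and U on E yields {(27, 27, z, 24, 36), (39, 11, q, 16, 11), (39, 11, q, 16, 18), (39, 11, q, 16, 38), (39, 11, q, 16, 5), (39, 12, d, 12, 11), (39, 12, d, 12, 18), (39, 12, d, 12, 38), (39, 12, d, 12, 5), (39, 24, m, 35, 11), (39, 24, m, 35, 18), (39, 24, m, 35, 38), (39, 24, m, 35, 5), (39, 26, u, 23, 11), (39, 26, u, 23, 18), (39, 26, u, 23, 38), (39, 26, u, 23, 5), (39, 38, c, 15, 11), (39, 38, c, 15, 18), (39, 38, c, 15, 38), (39, 38, c, 15, 5), (39, 38, r, 38, 11), (39, 38, r, 38, 18), (39, 38, r, 38, 38), (39, 38, r, 38, 5)}.
Selection G < 18: {(39, 11, q, 16, 11), (39, 11, q, 16, 5), (39, 12, d, 12, 11), (39, 12, d, 12, 5), (39, 24, m, 35, 11), (39, 24, m, 35, 5), (39, 26, u, 23, 11), (39, 26, u, 23, 5), (39, 38, c, 15, 11), (39, 38, c, 15, 5), (39, 38, r, 38, 11), (39, 38, r, 38, 5)}
Selection A <= D and D != 38: {(39, 11, q, 16, 11), (39, 11, q, 16, 5), (39, 12, d, 12, 11), (39, 12, d, 12, 5), (39, 24, m, 35, 11), (39, 24, m, 35, 5)}
π[A, D]: project onto (A, D) (3 duplicate(s) eliminated) → {(11, 16), (12, 12), (24, 35)}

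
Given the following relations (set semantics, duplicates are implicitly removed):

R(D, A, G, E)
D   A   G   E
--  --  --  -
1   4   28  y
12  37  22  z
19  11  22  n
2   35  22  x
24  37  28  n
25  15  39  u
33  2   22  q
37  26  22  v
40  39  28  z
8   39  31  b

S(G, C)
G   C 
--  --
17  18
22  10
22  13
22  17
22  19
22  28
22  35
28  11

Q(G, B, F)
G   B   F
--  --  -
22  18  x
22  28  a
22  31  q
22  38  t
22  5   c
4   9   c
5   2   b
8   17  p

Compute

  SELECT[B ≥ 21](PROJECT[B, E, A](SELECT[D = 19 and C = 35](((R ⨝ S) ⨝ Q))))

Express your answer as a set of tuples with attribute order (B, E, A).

{(28, n, 11), (31, n, 11), (38, n, 11)}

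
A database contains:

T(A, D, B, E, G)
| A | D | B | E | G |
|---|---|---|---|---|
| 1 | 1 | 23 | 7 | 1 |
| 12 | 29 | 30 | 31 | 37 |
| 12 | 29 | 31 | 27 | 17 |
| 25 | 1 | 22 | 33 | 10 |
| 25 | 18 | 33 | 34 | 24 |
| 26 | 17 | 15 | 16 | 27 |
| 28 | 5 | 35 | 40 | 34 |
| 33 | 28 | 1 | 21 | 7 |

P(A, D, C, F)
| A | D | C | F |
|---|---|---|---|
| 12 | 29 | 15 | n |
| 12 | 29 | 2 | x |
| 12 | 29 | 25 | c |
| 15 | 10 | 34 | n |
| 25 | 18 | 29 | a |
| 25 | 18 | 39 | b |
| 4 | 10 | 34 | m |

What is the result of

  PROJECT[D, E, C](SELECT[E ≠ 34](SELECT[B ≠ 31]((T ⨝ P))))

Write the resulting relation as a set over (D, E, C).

Joining T and P on A, D yields {(12, 29, 30, 31, 37, 15, n), (12, 29, 30, 31, 37, 2, x), (12, 29, 30, 31, 37, 25, c), (12, 29, 31, 27, 17, 15, n), (12, 29, 31, 27, 17, 2, x), (12, 29, 31, 27, 17, 25, c), (25, 18, 33, 34, 24, 29, a), (25, 18, 33, 34, 24, 39, b)}.
Selection B ≠ 31: {(12, 29, 30, 31, 37, 15, n), (12, 29, 30, 31, 37, 2, x), (12, 29, 30, 31, 37, 25, c), (25, 18, 33, 34, 24, 29, a), (25, 18, 33, 34, 24, 39, b)}
Selection E ≠ 34: {(12, 29, 30, 31, 37, 15, n), (12, 29, 30, 31, 37, 2, x), (12, 29, 30, 31, 37, 25, c)}
π[D, E, C]: project onto (D, E, C) → {(29, 31, 15), (29, 31, 2), (29, 31, 25)}

{(29, 31, 15), (29, 31, 2), (29, 31, 25)}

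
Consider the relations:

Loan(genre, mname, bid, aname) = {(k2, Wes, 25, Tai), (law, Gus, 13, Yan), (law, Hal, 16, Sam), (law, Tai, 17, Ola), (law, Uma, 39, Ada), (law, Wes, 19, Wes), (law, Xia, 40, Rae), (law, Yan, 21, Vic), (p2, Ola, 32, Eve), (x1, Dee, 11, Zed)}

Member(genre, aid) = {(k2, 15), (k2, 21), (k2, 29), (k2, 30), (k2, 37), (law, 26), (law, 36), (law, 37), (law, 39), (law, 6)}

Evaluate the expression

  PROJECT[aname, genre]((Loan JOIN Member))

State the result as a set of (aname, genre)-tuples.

{(Ada, law), (Ola, law), (Rae, law), (Sam, law), (Tai, k2), (Vic, law), (Wes, law), (Yan, law)}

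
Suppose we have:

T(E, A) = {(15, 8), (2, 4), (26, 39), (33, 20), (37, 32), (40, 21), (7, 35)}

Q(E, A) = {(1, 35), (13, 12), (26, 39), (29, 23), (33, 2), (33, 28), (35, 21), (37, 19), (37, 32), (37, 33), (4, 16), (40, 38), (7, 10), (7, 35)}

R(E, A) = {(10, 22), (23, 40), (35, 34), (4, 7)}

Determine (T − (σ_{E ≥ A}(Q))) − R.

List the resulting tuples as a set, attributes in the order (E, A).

Selection E ≥ A: {(13, 12), (29, 23), (33, 2), (33, 28), (35, 21), (37, 19), (37, 32), (37, 33), (40, 38)}
Taking the difference: {(15, 8), (2, 4), (26, 39), (33, 20), (40, 21), (7, 35)}
Taking the difference: {(15, 8), (2, 4), (26, 39), (33, 20), (40, 21), (7, 35)}

{(15, 8), (2, 4), (26, 39), (33, 20), (40, 21), (7, 35)}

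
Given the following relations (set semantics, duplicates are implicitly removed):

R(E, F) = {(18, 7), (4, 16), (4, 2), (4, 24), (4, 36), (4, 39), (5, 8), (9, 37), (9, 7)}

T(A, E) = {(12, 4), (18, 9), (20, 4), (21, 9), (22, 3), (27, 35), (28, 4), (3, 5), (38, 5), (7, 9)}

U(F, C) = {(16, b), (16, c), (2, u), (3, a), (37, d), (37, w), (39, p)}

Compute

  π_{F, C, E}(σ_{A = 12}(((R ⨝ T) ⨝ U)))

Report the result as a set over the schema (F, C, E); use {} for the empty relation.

{(16, b, 4), (16, c, 4), (2, u, 4), (39, p, 4)}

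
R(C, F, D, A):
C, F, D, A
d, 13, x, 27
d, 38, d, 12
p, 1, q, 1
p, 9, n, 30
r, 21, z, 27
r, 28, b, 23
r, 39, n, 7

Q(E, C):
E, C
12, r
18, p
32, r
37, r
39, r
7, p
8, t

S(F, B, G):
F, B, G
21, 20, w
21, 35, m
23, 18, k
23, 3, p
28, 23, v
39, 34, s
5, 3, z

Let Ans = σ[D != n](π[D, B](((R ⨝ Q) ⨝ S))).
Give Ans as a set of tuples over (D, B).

{(b, 23), (z, 20), (z, 35)}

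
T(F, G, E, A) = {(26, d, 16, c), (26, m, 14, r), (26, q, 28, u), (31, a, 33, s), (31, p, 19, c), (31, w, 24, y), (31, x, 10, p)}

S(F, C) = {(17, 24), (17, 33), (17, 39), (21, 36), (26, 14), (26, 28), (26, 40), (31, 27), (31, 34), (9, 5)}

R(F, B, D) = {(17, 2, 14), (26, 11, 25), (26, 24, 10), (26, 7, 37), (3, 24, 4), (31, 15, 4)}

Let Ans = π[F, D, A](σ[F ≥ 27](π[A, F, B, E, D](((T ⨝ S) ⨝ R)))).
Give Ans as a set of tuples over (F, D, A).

{(31, 4, c), (31, 4, p), (31, 4, s), (31, 4, y)}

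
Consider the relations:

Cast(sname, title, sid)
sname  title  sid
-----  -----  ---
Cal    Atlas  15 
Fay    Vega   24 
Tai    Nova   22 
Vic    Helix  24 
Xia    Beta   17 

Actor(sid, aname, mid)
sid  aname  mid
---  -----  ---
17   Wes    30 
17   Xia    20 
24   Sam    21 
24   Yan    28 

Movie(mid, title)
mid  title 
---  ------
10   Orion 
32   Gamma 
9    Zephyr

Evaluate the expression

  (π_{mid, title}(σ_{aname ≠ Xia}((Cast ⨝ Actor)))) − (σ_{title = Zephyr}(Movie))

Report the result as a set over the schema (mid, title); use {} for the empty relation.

{(21, Helix), (21, Vega), (28, Helix), (28, Vega), (30, Beta)}

Cast ⋈ Actor (natural join on sid): {(Fay, Vega, 24, Sam, 21), (Fay, Vega, 24, Yan, 28), (Vic, Helix, 24, Sam, 21), (Vic, Helix, 24, Yan, 28), (Xia, Beta, 17, Wes, 30), (Xia, Beta, 17, Xia, 20)}
σ[aname ≠ Xia]: keep tuples satisfying aname ≠ Xia → {(Fay, Vega, 24, Sam, 21), (Fay, Vega, 24, Yan, 28), (Vic, Helix, 24, Sam, 21), (Vic, Helix, 24, Yan, 28), (Xia, Beta, 17, Wes, 30)}
π[mid, title]: project onto (mid, title) → {(21, Helix), (21, Vega), (28, Helix), (28, Vega), (30, Beta)}
σ[title = Zephyr]: keep tuples satisfying title = Zephyr → {(9, Zephyr)}
Difference: {(21, Helix), (21, Vega), (28, Helix), (28, Vega), (30, Beta)} with {(9, Zephyr)} → {(21, Helix), (21, Vega), (28, Helix), (28, Vega), (30, Beta)}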